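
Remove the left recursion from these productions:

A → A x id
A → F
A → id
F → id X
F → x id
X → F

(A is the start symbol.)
A → F A'
A → id A'
A' → x id A'
A' → ε
F → id X
F → x id
X → F

A is directly left-recursive. The standard transformation for
  A → A α₁ | ... | A α_m | β₁ | ... | β_n
is
  A  → β₁ A' | ... | β_n A'
  A' → α₁ A' | ... | α_m A' | ε

A → F becomes A → F A'
A → id becomes A → id A'
A → A x id becomes A' → x id A'
Add A' → ε

Productions for other non-terminals are unchanged:
  F → id X
  F → x id
  X → F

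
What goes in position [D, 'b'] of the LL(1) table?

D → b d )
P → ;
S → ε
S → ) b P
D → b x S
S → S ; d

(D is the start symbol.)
To find M[D, 'b'], we find productions for D where 'b' is in the predict set (PREDICT(N → α) = (FIRST(α) \ {ε}) ∪ (FOLLOW(N) if α ⇒* ε)).

D → b d ): PREDICT = { 'b' }
  'b' is in predict set, so this production goes in M[D, 'b']
D → b x S: PREDICT = { 'b' }
  'b' is in predict set, so this production goes in M[D, 'b']

M[D, 'b'] = D → b d ), D → b x S  (a multiply-defined cell — the grammar is not LL(1))

Answer: D → b d ), D → b x S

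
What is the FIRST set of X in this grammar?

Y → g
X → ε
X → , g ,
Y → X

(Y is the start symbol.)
{ ',', ε }

From X → ε:
  - ε-production, so ε ∈ FIRST(X)
From X → , g ,:
  - ',' is a terminal: add ',' and stop

Collecting: FIRST(X) = { ',', ε }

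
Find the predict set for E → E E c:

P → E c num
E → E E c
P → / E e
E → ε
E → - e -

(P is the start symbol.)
PREDICT(E → E E c) = (FIRST(RHS) \ {ε}) ∪ (FOLLOW(E) if ε ∈ FIRST(RHS), i.e. RHS ⇒* ε)
FIRST(E) = { '-', 'c', ε }
FIRST(E E c) = { '-', 'c' }
ε ∉ FIRST(E E c), so FOLLOW(E) is not added.
PREDICT(E → E E c) = { '-', 'c' }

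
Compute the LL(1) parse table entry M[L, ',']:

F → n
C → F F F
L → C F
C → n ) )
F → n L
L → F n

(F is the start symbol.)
To find M[L, ','], we find productions for L where ',' is in the predict set (PREDICT(N → α) = (FIRST(α) \ {ε}) ∪ (FOLLOW(N) if α ⇒* ε)).

Relevant sets:
  FIRST(C) = { 'n' }
  FIRST(F) = { 'n' }

L → C F: PREDICT = { 'n' }
L → F n: PREDICT = { 'n' }

M[L, ','] is empty (no production applies)

Answer: Empty (error entry)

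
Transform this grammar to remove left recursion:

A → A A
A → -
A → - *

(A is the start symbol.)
A is directly left-recursive. The standard transformation for
  A → A α₁ | ... | A α_m | β₁ | ... | β_n
is
  A  → β₁ A' | ... | β_n A'
  A' → α₁ A' | ... | α_m A' | ε

A → - becomes A → - A'
A → - * becomes A → - * A'
A → A A becomes A' → A A'
Add A' → ε

Resulting grammar:
A → - A'
A → - * A'
A' → A A'
A' → ε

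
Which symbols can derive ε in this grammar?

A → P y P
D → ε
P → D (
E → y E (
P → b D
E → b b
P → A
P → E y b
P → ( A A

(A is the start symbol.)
{ 'D' }

A non-terminal is nullable if it can derive ε (the empty string): either it has an ε-production, or it has a production whose right-hand side consists entirely of nullable non-terminals.

ε-productions: D → ε
So D is immediately nullable.
No further non-terminal can be added: every production for the remaining non-terminals contains a terminal or a non-nullable non-terminal.
Nullable = { 'D' }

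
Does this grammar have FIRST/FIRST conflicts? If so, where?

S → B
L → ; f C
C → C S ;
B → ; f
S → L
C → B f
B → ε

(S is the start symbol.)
FIRST sets of the non-terminals at (or reachable through a nullable prefix from) the front of some alternative:
  FIRST(B) = { ';', ε }
  FIRST(L) = { ';' }
  FIRST(C) = { ';', 'f' }

Productions for S:
  S → B: FIRST = { ';', ε }
  S → L: FIRST = { ';' }
Productions for C:
  C → C S ;: FIRST = { ';', 'f' }
  C → B f: FIRST = { ';', 'f' }
Productions for B:
  B → ; f: FIRST = { ';' }
  B → ε: FIRST = { ε }
L has only one production, so no FIRST/FIRST conflict is possible there.

Conflict for S: S → B and S → L
  Overlap: { ';' }
Conflict for C: C → C S ; and C → B f
  Overlap: { ';', 'f' }

Answer: Yes. S → B / S → L on { ';' }; C → C S ';' / C → B f on { ';', 'f' }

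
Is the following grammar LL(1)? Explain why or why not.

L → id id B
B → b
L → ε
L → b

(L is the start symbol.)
Relevant sets:
  FOLLOW(L) = { $ }

For L:
  PREDICT(L → id id B) = { 'id' }
  PREDICT(L → ε) = { $ }
  PREDICT(L → b) = { 'b' }
B has a single production, so nothing to check there.

All predict sets are disjoint. The grammar IS LL(1).

Answer: Yes, the grammar is LL(1).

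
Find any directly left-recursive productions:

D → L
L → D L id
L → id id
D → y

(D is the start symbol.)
Direct left recursion occurs when N → N α for some non-terminal N (the right-hand side begins with the left-hand side itself).

D → L: starts with L
L → D L id: starts with D
L → id id: starts with id
D → y: starts with y

No direct left recursion found.

Answer: No direct left recursion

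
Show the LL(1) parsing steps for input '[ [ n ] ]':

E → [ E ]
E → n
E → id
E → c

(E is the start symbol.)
LL(1) parsing maintains a stack (initially the start symbol over $) and the input. At each step: if the stack top is a terminal, match it against the current input token; if it is a non-terminal N, replace it with the RHS of M[N, lookahead] (the unique production whose predict set contains the lookahead).

Stack is shown with the top on the left.

Stack      Input        Action
------------------------------
E $        [ [ n ] ] $  output E → [ E ]
[ E ] $    [ [ n ] ] $  match '['
E ] $      [ n ] ] $    output E → [ E ]
[ E ] ] $  [ n ] ] $    match '['
E ] ] $    n ] ] $      output E → n
n ] ] $    n ] ] $      match 'n'
] ] $      ] ] $        match ']'
] $        ] $          match ']'
$          $            accept

The string is accepted.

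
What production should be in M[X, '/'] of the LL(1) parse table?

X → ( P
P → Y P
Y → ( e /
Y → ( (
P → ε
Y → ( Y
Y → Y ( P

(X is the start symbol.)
To find M[X, '/'], we find productions for X where '/' is in the predict set (PREDICT(N → α) = (FIRST(α) \ {ε}) ∪ (FOLLOW(N) if α ⇒* ε)).

X → ( P: PREDICT = { '(' }

M[X, '/'] is empty (no production applies)

Answer: Empty (error entry)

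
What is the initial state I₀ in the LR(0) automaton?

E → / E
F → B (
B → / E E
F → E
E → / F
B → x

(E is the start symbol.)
First, augment the grammar with E' → E
I₀ = CLOSURE({ [E' → . E] }):
  [E' → . E] has the dot before E: add [E → . / E], [E → . / F]
No further items can be added.

I₀ = { [E → . / E], [E → . / F], [E' → . E] }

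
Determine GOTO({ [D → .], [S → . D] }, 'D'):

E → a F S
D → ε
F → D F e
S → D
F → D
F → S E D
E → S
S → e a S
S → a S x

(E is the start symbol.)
{ [S → D .] }

GOTO(I, 'D') = CLOSURE({ [A → αX.β] : [A → α.Xβ] ∈ I, X = 'D' })

Items with dot before 'D', with the dot advanced:
  [S → . D] → [S → D .]
Closure adds nothing (no advanced item has the dot before a non-terminal).

GOTO = { [S → D .] }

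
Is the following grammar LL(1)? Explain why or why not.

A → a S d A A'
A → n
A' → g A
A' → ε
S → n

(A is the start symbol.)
No. Predict set conflict for A': { 'g' }

A grammar is LL(1) if for each non-terminal N with multiple productions, the predict sets of those productions are pairwise disjoint, where PREDICT(N → α) = (FIRST(α) \ {ε}) ∪ (FOLLOW(N) if α ⇒* ε).

Relevant sets:
  FOLLOW(A') = { $, 'g' }

For A:
  PREDICT(A → a S d A A') = { 'a' }
  PREDICT(A → n) = { 'n' }
For A':
  PREDICT(A' → g A) = { 'g' }
  PREDICT(A' → ε) = { $, 'g' }
S has a single production, so nothing to check there.

Conflict found: Predict set conflict for A': { 'g' }
The grammar is NOT LL(1).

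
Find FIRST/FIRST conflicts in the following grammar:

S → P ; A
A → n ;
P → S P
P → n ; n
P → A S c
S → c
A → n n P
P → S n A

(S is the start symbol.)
A FIRST/FIRST conflict occurs when two productions N → α and N → β for the same non-terminal have FIRST(α) ∩ FIRST(β) ≠ ∅ (with ε ∈ FIRST of a nullable right-hand side, so two nullable alternatives also conflict).

FIRST sets of the non-terminals at (or reachable through a nullable prefix from) the front of some alternative:
  FIRST(P) = { 'c', 'n' }
  FIRST(S) = { 'c', 'n' }
  FIRST(A) = { 'n' }

Productions for S:
  S → P ; A: FIRST = { 'c', 'n' }
  S → c: FIRST = { 'c' }
Productions for A:
  A → n ;: FIRST = { 'n' }
  A → n n P: FIRST = { 'n' }
Productions for P:
  P → S P: FIRST = { 'c', 'n' }
  P → n ; n: FIRST = { 'n' }
  P → A S c: FIRST = { 'n' }
  P → S n A: FIRST = { 'c', 'n' }

Conflict for S: S → P ; A and S → c
  Overlap: { 'c' }
Conflict for A: A → n ; and A → n n P
  Overlap: { 'n' }
Conflict for P: P → S P and P → n ; n
  Overlap: { 'n' }
Conflict for P: P → S P and P → A S c
  Overlap: { 'n' }
Conflict for P: P → S P and P → S n A
  Overlap: { 'c', 'n' }
Conflict for P: P → n ; n and P → A S c
  Overlap: { 'n' }
Conflict for P: P → n ; n and P → S n A
  Overlap: { 'n' }
Conflict for P: P → A S c and P → S n A
  Overlap: { 'n' }

Answer: Yes. S → P ';' A / S → c on { 'c' }; A → n ';' / A → n n P on { 'n' }; P → S P / P → n ';' n on { 'n' }; P → S P / P → A S c on { 'n' }; P → S P / P → S n A on { 'c', 'n' }; P → n ';' n / P → A S c on { 'n' }; P → n ';' n / P → S n A on { 'n' }; P → A S c / P → S n A on { 'n' }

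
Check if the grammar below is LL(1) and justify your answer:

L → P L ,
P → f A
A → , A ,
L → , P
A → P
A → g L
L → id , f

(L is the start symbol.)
Yes, the grammar is LL(1).

A grammar is LL(1) if for each non-terminal N with multiple productions, the predict sets of those productions are pairwise disjoint, where PREDICT(N → α) = (FIRST(α) \ {ε}) ∪ (FOLLOW(N) if α ⇒* ε).

Relevant sets:
  FIRST(P) = { 'f' }

For L:
  PREDICT(L → P L ',') = { 'f' }
  PREDICT(L → ',' P) = { ',' }
  PREDICT(L → id ',' f) = { 'id' }
For A:
  PREDICT(A → ',' A ',') = { ',' }
  PREDICT(A → P) = { 'f' }
  PREDICT(A → g L) = { 'g' }
P has a single production, so nothing to check there.

All predict sets are disjoint. The grammar IS LL(1).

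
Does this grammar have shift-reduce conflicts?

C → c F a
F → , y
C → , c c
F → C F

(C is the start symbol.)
A shift-reduce conflict occurs when an LR(0) state has both:
  - a complete (reduce) item [A → α .] (dot at the end), and
  - a shift item [B → β . c γ] (dot before a terminal).

Augment with C' → C and build the canonical LR(0) collection (I0 = CLOSURE({[C' → . C]}), then GOTO on every symbol after a dot until no new states appear). It has 12 states:
  I0: { [C → . , c c], [C → . c F a], [C' → . C] }  — shift
  I1: { [C → , . c c] }  — shift
  I2: { [C' → C .] }  — accept
  I3: { [C → . , c c], [C → . c F a], [C → c . F a], [F → . , y], [F → . C F] }  — shift
  I4: { [C → , . c c], [F → , . y] }  — shift
  I5: { [C → . , c c], [C → . c F a], [F → . , y], [F → . C F], [F → C . F] }  — shift
  I6: { [C → c F . a] }  — shift
  I7: { [C → c F a .] }  — reduce
  I8: { [F → C F .] }  — reduce
  I9: { [C → , c . c] }  — shift
  I10: { [F → , y .] }  — reduce
  I11: { [C → , c c .] }  — reduce

No state contains both a complete item and a shift item.

Answer: No shift-reduce conflicts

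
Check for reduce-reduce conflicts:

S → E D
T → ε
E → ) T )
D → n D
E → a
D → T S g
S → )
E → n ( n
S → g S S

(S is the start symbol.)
Yes — I1: [S → ) .] vs [T → .]

Augment with S' → S and build the canonical LR(0) collection (I0 = CLOSURE({[S' → . S]}), then GOTO on every symbol after a dot until no new states appear). It has 19 states:
  I0: { [E → . ) T )], [E → . a], [E → . n ( n], [S → . )], [S → . E D], [S → . g S S], [S' → . S] }  — shift
  I1: { [E → ) . T )], [S → ) .], [T → .] }  — 2 reduces
  I2: { [D → . T S g], [D → . n D], [S → E . D], [T → .] }  — shift, reduce
  I3: { [S' → S .] }  — accept
  I4: { [E → a .] }  — reduce
  I5: { [E → . ) T )], [E → . a], [E → . n ( n], [S → . )], [S → . E D], [S → . g S S], [S → g . S S] }  — shift
  I6: { [E → n . ( n] }  — shift
  I7: { [E → n ( . n] }  — shift
  I8: { [E → n ( n .] }  — reduce
  I9: { [E → . ) T )], [E → . a], [E → . n ( n], [S → . )], [S → . E D], [S → . g S S], [S → g S . S] }  — shift
  I10: { [S → g S S .] }  — reduce
  I11: { [S → E D .] }  — reduce
  I12: { [D → T . S g], [E → . ) T )], [E → . a], [E → . n ( n], [S → . )], [S → . E D], [S → . g S S] }  — shift
  I13: { [D → . T S g], [D → . n D], [D → n . D], [T → .] }  — shift, reduce
  I14: { [D → n D .] }  — reduce
  I15: { [D → T S . g] }  — shift
  I16: { [D → T S g .] }  — reduce
  I17: { [E → ) T . )] }  — shift
  I18: { [E → ) T ) .] }  — reduce

I1 contains complete items [S → ) .], [T → .] — reduce-reduce conflict.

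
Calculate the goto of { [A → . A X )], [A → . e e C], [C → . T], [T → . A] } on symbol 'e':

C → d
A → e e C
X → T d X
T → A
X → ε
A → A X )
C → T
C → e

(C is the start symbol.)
{ [A → e . e C] }

GOTO(I, 'e') = CLOSURE({ [A → αX.β] : [A → α.Xβ] ∈ I, X = 'e' })

Items with dot before 'e', with the dot advanced:
  [A → . e e C] → [A → e . e C]
Closure adds nothing (no advanced item has the dot before a non-terminal).

GOTO = { [A → e . e C] }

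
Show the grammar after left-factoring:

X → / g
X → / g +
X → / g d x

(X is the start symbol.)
X → / g X'
X' → ε
X' → +
X' → d x

Left-factoring transforms A → αβ₁ | αβ₂ into A → αA' and A' → β₁ | β₂
(α is the longest common prefix among the alternatives). Repeat until
no nonterminal has two alternatives with a common prefix.

Round 1: X has alternatives sharing prefix '/ g'. Introduce X': X → / g X'
  Add: X' → ε
  Add: X' → +
  Add: X' → d x

No remaining common prefixes — done.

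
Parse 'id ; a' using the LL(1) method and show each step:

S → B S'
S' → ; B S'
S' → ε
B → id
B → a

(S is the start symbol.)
LL(1) parsing maintains a stack (initially the start symbol over $) and the input. At each step: if the stack top is a terminal, match it against the current input token; if it is a non-terminal N, replace it with the RHS of M[N, lookahead] (the unique production whose predict set contains the lookahead).

Stack is shown with the top on the left.

Stack     Input     Action
--------------------------
S $       id ; a $  output S → B S'
B S' $    id ; a $  output B → id
id S' $   id ; a $  match 'id'
S' $      ; a $     output S' → ; B S'
; B S' $  ; a $     match ';'
B S' $    a $       output B → a
a S' $    a $       match 'a'
S' $      $         output S' → ε
$         $         accept

The string is accepted.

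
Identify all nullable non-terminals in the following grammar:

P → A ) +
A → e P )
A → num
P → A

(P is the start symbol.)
A non-terminal is nullable if it can derive ε (the empty string): either it has an ε-production, or it has a production whose right-hand side consists entirely of nullable non-terminals.

There are no ε-productions, so no non-terminal can derive ε.
No non-terminals are nullable.

Answer: None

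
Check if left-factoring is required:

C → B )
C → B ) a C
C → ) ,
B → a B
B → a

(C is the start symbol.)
Left-factoring is needed when two productions for the same non-terminal
share a common prefix on the right-hand side.

Productions for C:
  C → B )
  C → B ) a C
  C → ) ,
Productions for B:
  B → a B
  B → a

Found common prefix 'B )' in productions for C
Found common prefix 'a' in productions for B

Answer: Yes, C has productions with common prefix 'B )'; B has productions with common prefix 'a'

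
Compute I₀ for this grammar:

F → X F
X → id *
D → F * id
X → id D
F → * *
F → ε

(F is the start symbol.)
First, augment the grammar with F' → F
I₀ = CLOSURE({ [F' → . F] }):
  [F' → . F] has the dot before F: add [F → . X F], [F → . * *], [F → .]
  [F → . X F] has the dot before X: add [X → . id *], [X → . id D]
No further items can be added.

I₀ = { [F → . * *], [F → . X F], [F → .], [F' → . F], [X → . id *], [X → . id D] }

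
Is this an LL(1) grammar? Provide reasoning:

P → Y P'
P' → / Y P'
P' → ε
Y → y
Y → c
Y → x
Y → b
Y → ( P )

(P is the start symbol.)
Yes, the grammar is LL(1).

A grammar is LL(1) if for each non-terminal N with multiple productions, the predict sets of those productions are pairwise disjoint, where PREDICT(N → α) = (FIRST(α) \ {ε}) ∪ (FOLLOW(N) if α ⇒* ε).

Relevant sets:
  FOLLOW(P') = { $, ')' }

For P':
  PREDICT(P' → '/' Y P') = { '/' }
  PREDICT(P' → ε) = { $, ')' }
For Y:
  PREDICT(Y → y) = { 'y' }
  PREDICT(Y → c) = { 'c' }
  PREDICT(Y → x) = { 'x' }
  PREDICT(Y → b) = { 'b' }
  PREDICT(Y → '(' P ')') = { '(' }
P has a single production, so nothing to check there.

All predict sets are disjoint. The grammar IS LL(1).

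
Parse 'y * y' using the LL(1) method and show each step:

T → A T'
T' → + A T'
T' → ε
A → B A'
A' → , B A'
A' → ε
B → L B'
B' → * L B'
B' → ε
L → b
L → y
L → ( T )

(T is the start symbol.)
LL(1) parsing maintains a stack (initially the start symbol over $) and the input. At each step: if the stack top is a terminal, match it against the current input token; if it is a non-terminal N, replace it with the RHS of M[N, lookahead] (the unique production whose predict set contains the lookahead).

Stack is shown with the top on the left.

Stack           Input    Action
-------------------------------
T $             y * y $  output T → A T'
A T' $          y * y $  output A → B A'
B A' T' $       y * y $  output B → L B'
L B' A' T' $    y * y $  output L → y
y B' A' T' $    y * y $  match 'y'
B' A' T' $      * y $    output B' → * L B'
* L B' A' T' $  * y $    match '*'
L B' A' T' $    y $      output L → y
y B' A' T' $    y $      match 'y'
B' A' T' $      $        output B' → ε
A' T' $         $        output A' → ε
T' $            $        output T' → ε
$               $        accept

The string is accepted.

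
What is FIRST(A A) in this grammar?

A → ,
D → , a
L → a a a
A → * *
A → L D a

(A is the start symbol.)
{ '*', ',', 'a' }

FIRST sets of the non-terminals involved (from the grammar, by fixed-point iteration):
  FIRST(A) = { '*', ',', 'a' }

To compute FIRST(A A), process the symbols left to right:
Symbol A is a non-terminal. Add FIRST(A) \ {ε} = { '*', ',', 'a' }
A is not nullable (ε ∉ FIRST(A)), so stop here.
FIRST(A A) = { '*', ',', 'a' }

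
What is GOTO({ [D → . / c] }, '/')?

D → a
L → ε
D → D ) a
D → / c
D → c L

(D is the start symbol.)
{ [D → / . c] }

GOTO(I, '/') = CLOSURE({ [A → αX.β] : [A → α.Xβ] ∈ I, X = '/' })

Items with dot before '/', with the dot advanced:
  [D → . / c] → [D → / . c]
Closure adds nothing (no advanced item has the dot before a non-terminal).

GOTO = { [D → / . c] }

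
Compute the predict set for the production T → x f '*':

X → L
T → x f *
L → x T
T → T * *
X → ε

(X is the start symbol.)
PREDICT(T → x f '*') = (FIRST(RHS) \ {ε}) ∪ (FOLLOW(T) if ε ∈ FIRST(RHS), i.e. RHS ⇒* ε)
FIRST(x f '*') = { 'x' }
ε ∉ FIRST(x f '*'), so FOLLOW(T) is not added.
PREDICT(T → x f '*') = { 'x' }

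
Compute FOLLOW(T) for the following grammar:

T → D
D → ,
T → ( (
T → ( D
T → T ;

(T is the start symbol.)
{ $, ';' }

To compute FOLLOW(T), find every occurrence of T on a right-hand side N → α T β: add FIRST(β) \ {ε}, and if β is empty or nullable also add FOLLOW(N). Iterate to a fixed point.

T is the start symbol, so $ ∈ FOLLOW(T).
In T → T ;: T is followed by ';', add FIRST(';') \ {ε} = { ';' }

Taking the union: FOLLOW(T) = { $, ';' }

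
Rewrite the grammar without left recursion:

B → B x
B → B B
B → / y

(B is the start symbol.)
B is directly left-recursive. The standard transformation for
  A → A α₁ | ... | A α_m | β₁ | ... | β_n
is
  A  → β₁ A' | ... | β_n A'
  A' → α₁ A' | ... | α_m A' | ε

B → / y becomes B → / y B'
B → B x becomes B' → x B'
B → B B becomes B' → B B'
Add B' → ε

Resulting grammar:
B → / y B'
B' → x B'
B' → B B'
B' → ε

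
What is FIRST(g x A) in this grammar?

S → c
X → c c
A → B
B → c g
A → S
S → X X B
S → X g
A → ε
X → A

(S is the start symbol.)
To compute FIRST(g x A), process the symbols left to right:
Symbol g is a terminal. Add 'g' and stop.
FIRST(g x A) = { 'g' }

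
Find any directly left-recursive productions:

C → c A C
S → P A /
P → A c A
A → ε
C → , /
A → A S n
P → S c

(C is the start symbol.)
Direct left recursion occurs when N → N α for some non-terminal N (the right-hand side begins with the left-hand side itself).

C → c A C: starts with c
S → P A /: starts with P
P → A c A: starts with A
A → ε: starts with ε
C → , /: starts with ','
A → A S n: LEFT RECURSIVE (starts with A)
P → S c: starts with S

The grammar has direct left recursion on: A.

Answer: Yes, A is left-recursive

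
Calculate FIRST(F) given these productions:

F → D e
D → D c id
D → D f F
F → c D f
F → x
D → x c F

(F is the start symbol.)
FIRST sets of the other non-terminals involved (by the same procedure, iterated to a fixed point):
  FIRST(D) = { 'x' }

From F → D e:
  - D is a non-terminal: add FIRST(D) \ {ε} = { 'x' }
    D is not nullable, so stop
From F → c D f:
  - c is a terminal: add 'c' and stop
From F → x:
  - x is a terminal: add 'x' and stop

Collecting: FIRST(F) = { 'c', 'x' }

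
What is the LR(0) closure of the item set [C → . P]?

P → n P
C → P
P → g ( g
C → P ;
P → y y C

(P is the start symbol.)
To compute CLOSURE, for each item [A → α.Bβ] where B is a non-terminal, add [B → .γ] for all productions B → γ; repeat for the newly added items until nothing changes.

Start with: [C → . P]
  [C → . P] has the dot before P: add [P → . n P], [P → . g ( g], [P → . y y C]
No further items can be added.

CLOSURE = { [C → . P], [P → . g ( g], [P → . n P], [P → . y y C] }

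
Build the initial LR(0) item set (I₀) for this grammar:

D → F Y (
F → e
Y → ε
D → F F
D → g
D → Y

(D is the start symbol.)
First, augment the grammar with D' → D
I₀ = CLOSURE({ [D' → . D] }):
  [D' → . D] has the dot before D: add [D → . F Y (], [D → . F F], [D → . g], [D → . Y]
  [D → . F Y (] has the dot before F: add [F → . e]
  [D → . Y] has the dot before Y: add [Y → .]
No further items can be added.

I₀ = { [D → . F F], [D → . F Y (], [D → . Y], [D → . g], [D' → . D], [F → . e], [Y → .] }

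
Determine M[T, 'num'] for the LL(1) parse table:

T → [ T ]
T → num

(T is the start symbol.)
To find M[T, 'num'], we find productions for T where 'num' is in the predict set (PREDICT(N → α) = (FIRST(α) \ {ε}) ∪ (FOLLOW(N) if α ⇒* ε)).

T → [ T ]: PREDICT = { '[' }
T → num: PREDICT = { 'num' }
  'num' is in predict set, so this production goes in M[T, 'num']

M[T, 'num'] = T → num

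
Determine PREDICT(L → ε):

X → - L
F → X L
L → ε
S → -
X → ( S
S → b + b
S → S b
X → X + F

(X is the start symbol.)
{ $, '+' }

PREDICT(L → ε) = (FIRST(RHS) \ {ε}) ∪ (FOLLOW(L) if ε ∈ FIRST(RHS), i.e. RHS ⇒* ε)
The right-hand side is ε (FIRST(ε) = { ε }), so the predict set is FOLLOW(L) = { $, '+' }
PREDICT(L → ε) = { $, '+' }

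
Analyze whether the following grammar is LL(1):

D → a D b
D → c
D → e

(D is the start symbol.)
Yes, the grammar is LL(1).

A grammar is LL(1) if for each non-terminal N with multiple productions, the predict sets of those productions are pairwise disjoint, where PREDICT(N → α) = (FIRST(α) \ {ε}) ∪ (FOLLOW(N) if α ⇒* ε).

For D:
  PREDICT(D → a D b) = { 'a' }
  PREDICT(D → c) = { 'c' }
  PREDICT(D → e) = { 'e' }

All predict sets are disjoint. The grammar IS LL(1).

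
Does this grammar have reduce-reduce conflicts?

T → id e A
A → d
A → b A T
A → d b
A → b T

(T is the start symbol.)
No reduce-reduce conflicts

A reduce-reduce conflict occurs when an LR(0) state has two complete items [A → α .] and [B → β .] — both call for a reduction, and with no lookahead the parser cannot choose between them.

Augment with T' → T and build the canonical LR(0) collection (I0 = CLOSURE({[T' → . T]}), then GOTO on every symbol after a dot until no new states appear). It has 11 states:
  I0: { [T → . id e A], [T' → . T] }  — shift
  I1: { [T' → T .] }  — accept
  I2: { [T → id . e A] }  — shift
  I3: { [A → . b A T], [A → . b T], [A → . d b], [A → . d], [T → id e . A] }  — shift
  I4: { [T → id e A .] }  — reduce
  I5: { [A → . b A T], [A → . b T], [A → . d b], [A → . d], [A → b . A T], [A → b . T], [T → . id e A] }  — shift
  I6: { [A → d . b], [A → d .] }  — shift, reduce
  I7: { [A → d b .] }  — reduce
  I8: { [A → b A . T], [T → . id e A] }  — shift
  I9: { [A → b T .] }  — reduce
  I10: { [A → b A T .] }  — reduce

No state contains more than one complete item.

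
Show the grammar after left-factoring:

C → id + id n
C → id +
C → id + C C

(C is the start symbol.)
Left-factoring transforms A → αβ₁ | αβ₂ into A → αA' and A' → β₁ | β₂
(α is the longest common prefix among the alternatives). Repeat until
no nonterminal has two alternatives with a common prefix.

Round 1: C has alternatives sharing prefix 'id +'. Introduce C': C → id + C'
  Add: C' → id n
  Add: C' → ε
  Add: C' → C C

No remaining common prefixes — done.

Resulting grammar:
C → id + C'
C' → id n
C' → ε
C' → C C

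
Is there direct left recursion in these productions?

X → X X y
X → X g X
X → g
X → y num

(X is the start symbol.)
Yes, X is left-recursive

Direct left recursion occurs when N → N α for some non-terminal N (the right-hand side begins with the left-hand side itself).

X → X X y: LEFT RECURSIVE (starts with X)
X → X g X: LEFT RECURSIVE (starts with X)
X → g: starts with g
X → y num: starts with y

The grammar has direct left recursion on: X.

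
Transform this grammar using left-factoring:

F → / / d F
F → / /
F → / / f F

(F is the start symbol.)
Left-factoring transforms A → αβ₁ | αβ₂ into A → αA' and A' → β₁ | β₂
(α is the longest common prefix among the alternatives). Repeat until
no nonterminal has two alternatives with a common prefix.

Round 1: F has alternatives sharing prefix '/ /'. Introduce F': F → / / F'
  Add: F' → d F
  Add: F' → ε
  Add: F' → f F

No remaining common prefixes — done.

Resulting grammar:
F → / / F'
F' → d F
F' → ε
F' → f F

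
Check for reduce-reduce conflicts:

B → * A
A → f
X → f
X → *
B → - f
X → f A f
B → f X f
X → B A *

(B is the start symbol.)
Yes — I10: [A → f .] vs [X → f .]

A reduce-reduce conflict occurs when an LR(0) state has two complete items [A → α .] and [B → β .] — both call for a reduction, and with no lookahead the parser cannot choose between them.

Augment with B' → B and build the canonical LR(0) collection (I0 = CLOSURE({[B' → . B]}), then GOTO on every symbol after a dot until no new states appear). It has 18 states:
  I0: { [B → . * A], [B → . - f], [B → . f X f], [B' → . B] }  — shift
  I1: { [A → . f], [B → * . A] }  — shift
  I2: { [B → - . f] }  — shift
  I3: { [B' → B .] }  — accept
  I4: { [B → . * A], [B → . - f], [B → . f X f], [B → f . X f], [X → . *], [X → . B A *], [X → . f A f], [X → . f] }  — shift
  I5: { [A → . f], [B → * . A], [X → * .] }  — shift, reduce
  I6: { [A → . f], [X → B . A *] }  — shift
  I7: { [B → f X . f] }  — shift
  I8: { [A → . f], [B → . * A], [B → . - f], [B → . f X f], [B → f . X f], [X → . *], [X → . B A *], [X → . f A f], [X → . f], [X → f . A f], [X → f .] }  — shift, reduce
  I9: { [X → f A . f] }  — shift
  I10: { [A → . f], [A → f .], [B → . * A], [B → . - f], [B → . f X f], [B → f . X f], [X → . *], [X → . B A *], [X → . f A f], [X → . f], [X → f . A f], [X → f .] }  — shift, 2 reduces
  I11: { [X → f A f .] }  — reduce
  I12: { [B → f X f .] }  — reduce
  I13: { [X → B A . *] }  — shift
  I14: { [A → f .] }  — reduce
  I15: { [X → B A * .] }  — reduce
  I16: { [B → * A .] }  — reduce
  I17: { [B → - f .] }  — reduce

I10 contains complete items [A → f .], [X → f .] — reduce-reduce conflict.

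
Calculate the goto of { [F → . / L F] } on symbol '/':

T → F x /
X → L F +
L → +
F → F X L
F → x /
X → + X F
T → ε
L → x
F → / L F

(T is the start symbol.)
GOTO(I, '/') = CLOSURE({ [A → αX.β] : [A → α.Xβ] ∈ I, X = '/' })

Items with dot before '/', with the dot advanced:
  [F → . / L F] → [F → / . L F]
Closure of the advanced items:
  [F → / . L F] has the dot before L: add [L → . +], [L → . x]

GOTO = { [F → / . L F], [L → . +], [L → . x] }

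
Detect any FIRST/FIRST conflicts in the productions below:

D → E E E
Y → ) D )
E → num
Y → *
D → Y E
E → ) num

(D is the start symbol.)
Yes. D → E E E / D → Y E on { ')' }

FIRST sets of the non-terminals at (or reachable through a nullable prefix from) the front of some alternative:
  FIRST(E) = { ')', 'num' }
  FIRST(Y) = { ')', '*' }

Productions for D:
  D → E E E: FIRST = { ')', 'num' }
  D → Y E: FIRST = { ')', '*' }
Productions for Y:
  Y → ) D ): FIRST = { ')' }
  Y → *: FIRST = { '*' }
Productions for E:
  E → num: FIRST = { 'num' }
  E → ) num: FIRST = { ')' }

Conflict for D: D → E E E and D → Y E
  Overlap: { ')' }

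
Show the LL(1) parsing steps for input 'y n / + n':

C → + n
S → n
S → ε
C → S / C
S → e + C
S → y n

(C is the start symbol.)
LL(1) parsing maintains a stack (initially the start symbol over $) and the input. At each step: if the stack top is a terminal, match it against the current input token; if it is a non-terminal N, replace it with the RHS of M[N, lookahead] (the unique production whose predict set contains the lookahead).

Stack is shown with the top on the left.

Stack      Input        Action
------------------------------
C $        y n / + n $  output C → S / C
S / C $    y n / + n $  output S → y n
y n / C $  y n / + n $  match 'y'
n / C $    n / + n $    match 'n'
/ C $      / + n $      match '/'
C $        + n $        output C → + n
+ n $      + n $        match '+'
n $        n $          match 'n'
$          $            accept

The string is accepted.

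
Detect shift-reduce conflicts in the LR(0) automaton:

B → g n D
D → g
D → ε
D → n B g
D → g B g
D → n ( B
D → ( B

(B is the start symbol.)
A shift-reduce conflict occurs when an LR(0) state has both:
  - a complete (reduce) item [A → α .] (dot at the end), and
  - a shift item [B → β . c γ] (dot before a terminal).

Augment with B' → B and build the canonical LR(0) collection (I0 = CLOSURE({[B' → . B]}), then GOTO on every symbol after a dot until no new states appear). It has 15 states:
  I0: { [B → . g n D], [B' → . B] }  — shift
  I1: { [B' → B .] }  — accept
  I2: { [B → g . n D] }  — shift
  I3: { [B → g n . D], [D → . ( B], [D → . g B g], [D → . g], [D → . n ( B], [D → . n B g], [D → .] }  — shift, reduce
  I4: { [B → . g n D], [D → ( . B] }  — shift
  I5: { [B → g n D .] }  — reduce
  I6: { [B → . g n D], [D → g . B g], [D → g .] }  — shift, reduce
  I7: { [B → . g n D], [D → n . ( B], [D → n . B g] }  — shift
  I8: { [B → . g n D], [D → n ( . B] }  — shift
  I9: { [D → n B . g] }  — shift
  I10: { [D → n B g .] }  — reduce
  I11: { [D → n ( B .] }  — reduce
  I12: { [D → g B . g] }  — shift
  I13: { [D → g B g .] }  — reduce
  I14: { [D → ( B .] }  — reduce

I3 contains reduce item [D → .] and shift items [D → . ( B], [D → . g], [D → . g B g], [D → . n ( B], [D → . n B g] — shift-reduce conflict.
I6 contains reduce item [D → g .] and shift item [B → . g n D] — shift-reduce conflict.

Answer: Yes — I3: [D → .] vs [D → . ( B]; I6: [D → g .] vs [B → . g n D]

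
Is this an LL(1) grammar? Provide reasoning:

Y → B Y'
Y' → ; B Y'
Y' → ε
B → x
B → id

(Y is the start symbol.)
Yes, the grammar is LL(1).

A grammar is LL(1) if for each non-terminal N with multiple productions, the predict sets of those productions are pairwise disjoint, where PREDICT(N → α) = (FIRST(α) \ {ε}) ∪ (FOLLOW(N) if α ⇒* ε).

Relevant sets:
  FOLLOW(Y') = { $ }

For Y':
  PREDICT(Y' → ';' B Y') = { ';' }
  PREDICT(Y' → ε) = { $ }
For B:
  PREDICT(B → x) = { 'x' }
  PREDICT(B → id) = { 'id' }
Y has a single production, so nothing to check there.

All predict sets are disjoint. The grammar IS LL(1).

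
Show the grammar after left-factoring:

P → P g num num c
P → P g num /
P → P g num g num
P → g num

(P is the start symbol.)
Left-factoring transforms A → αβ₁ | αβ₂ into A → αA' and A' → β₁ | β₂
(α is the longest common prefix among the alternatives). Repeat until
no nonterminal has two alternatives with a common prefix.

Round 1: P has alternatives sharing prefix 'P g num'. Introduce P': P → P g num P'
  Add: P' → num c
  Add: P' → /
  Add: P' → g num

No remaining common prefixes — done.

Resulting grammar:
P → P g num P'
P' → num c
P' → /
P' → g num
P → g num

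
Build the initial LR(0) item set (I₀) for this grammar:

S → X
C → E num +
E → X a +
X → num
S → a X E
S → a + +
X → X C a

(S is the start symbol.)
{ [S → . X], [S → . a + +], [S → . a X E], [S' → . S], [X → . X C a], [X → . num] }

First, augment the grammar with S' → S
I₀ = CLOSURE({ [S' → . S] }):
  [S' → . S] has the dot before S: add [S → . X], [S → . a X E], [S → . a + +]
  [S → . X] has the dot before X: add [X → . num], [X → . X C a]
No further items can be added.

I₀ = { [S → . X], [S → . a + +], [S → . a X E], [S' → . S], [X → . X C a], [X → . num] }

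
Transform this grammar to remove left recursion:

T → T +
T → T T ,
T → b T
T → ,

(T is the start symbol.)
T is directly left-recursive. The standard transformation for
  A → A α₁ | ... | A α_m | β₁ | ... | β_n
is
  A  → β₁ A' | ... | β_n A'
  A' → α₁ A' | ... | α_m A' | ε

T → b T becomes T → b T T'
T → , becomes T → , T'
T → T + becomes T' → + T'
T → T T , becomes T' → T , T'
Add T' → ε

Resulting grammar:
T → b T T'
T → , T'
T' → + T'
T' → T , T'
T' → ε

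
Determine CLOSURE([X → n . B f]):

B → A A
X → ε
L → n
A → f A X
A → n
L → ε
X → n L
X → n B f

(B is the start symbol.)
{ [A → . f A X], [A → . n], [B → . A A], [X → n . B f] }

Start with: [X → n . B f]
  [X → n . B f] has the dot before B: add [B → . A A]
  [B → . A A] has the dot before A: add [A → . f A X], [A → . n]
No further items can be added.

CLOSURE = { [A → . f A X], [A → . n], [B → . A A], [X → n . B f] }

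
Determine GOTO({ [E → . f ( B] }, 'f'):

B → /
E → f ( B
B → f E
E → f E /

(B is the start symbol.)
GOTO(I, 'f') = CLOSURE({ [A → αX.β] : [A → α.Xβ] ∈ I, X = 'f' })

Items with dot before 'f', with the dot advanced:
  [E → . f ( B] → [E → f . ( B]
Closure adds nothing (no advanced item has the dot before a non-terminal).

GOTO = { [E → f . ( B] }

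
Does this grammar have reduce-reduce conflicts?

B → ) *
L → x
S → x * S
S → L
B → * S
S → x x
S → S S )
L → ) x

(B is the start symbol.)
A reduce-reduce conflict occurs when an LR(0) state has two complete items [A → α .] and [B → β .] — both call for a reduction, and with no lookahead the parser cannot choose between them.

Augment with B' → B and build the canonical LR(0) collection (I0 = CLOSURE({[B' → . B]}), then GOTO on every symbol after a dot until no new states appear). It has 15 states:
  I0: { [B → . ) *], [B → . * S], [B' → . B] }  — shift
  I1: { [B → ) . *] }  — shift
  I2: { [B → * . S], [L → . ) x], [L → . x], [S → . L], [S → . S S )], [S → . x * S], [S → . x x] }  — shift
  I3: { [B' → B .] }  — accept
  I4: { [L → ) . x] }  — shift
  I5: { [S → L .] }  — reduce
  I6: { [B → * S .], [L → . ) x], [L → . x], [S → . L], [S → . S S )], [S → . x * S], [S → . x x], [S → S . S )] }  — shift, reduce
  I7: { [L → x .], [S → x . * S], [S → x . x] }  — shift, reduce
  I8: { [L → . ) x], [L → . x], [S → . L], [S → . S S )], [S → . x * S], [S → . x x], [S → x * . S] }  — shift
  I9: { [S → x x .] }  — reduce
  I10: { [L → . ) x], [L → . x], [S → . L], [S → . S S )], [S → . x * S], [S → . x x], [S → S . S )], [S → x * S .] }  — shift, reduce
  I11: { [L → . ) x], [L → . x], [S → . L], [S → . S S )], [S → . x * S], [S → . x x], [S → S . S )], [S → S S . )] }  — shift
  I12: { [L → ) . x], [S → S S ) .] }  — shift, reduce
  I13: { [L → ) x .] }  — reduce
  I14: { [B → ) * .] }  — reduce

No state contains more than one complete item.

Answer: No reduce-reduce conflicts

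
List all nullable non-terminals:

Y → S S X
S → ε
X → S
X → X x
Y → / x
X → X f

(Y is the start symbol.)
{ 'S', 'X', 'Y' }

A non-terminal is nullable if it can derive ε (the empty string): either it has an ε-production, or it has a production whose right-hand side consists entirely of nullable non-terminals.

ε-productions: S → ε
So S is immediately nullable.
X → S: every symbol on the right is nullable, so X is nullable too.
Y → S S X: every symbol on the right is nullable, so Y is nullable too.
Every non-terminal is now nullable.
Nullable = { 'S', 'X', 'Y' }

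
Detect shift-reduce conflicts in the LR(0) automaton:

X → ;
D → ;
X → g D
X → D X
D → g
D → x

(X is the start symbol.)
A shift-reduce conflict occurs when an LR(0) state has both:
  - a complete (reduce) item [A → α .] (dot at the end), and
  - a shift item [B → β . c γ] (dot before a terminal).

Augment with X' → X and build the canonical LR(0) collection (I0 = CLOSURE({[X' → . X]}), then GOTO on every symbol after a dot until no new states appear). It has 10 states:
  I0: { [D → . ;], [D → . g], [D → . x], [X → . ;], [X → . D X], [X → . g D], [X' → . X] }  — shift
  I1: { [D → ; .], [X → ; .] }  — 2 reduces
  I2: { [D → . ;], [D → . g], [D → . x], [X → . ;], [X → . D X], [X → . g D], [X → D . X] }  — shift
  I3: { [X' → X .] }  — accept
  I4: { [D → . ;], [D → . g], [D → . x], [D → g .], [X → g . D] }  — shift, reduce
  I5: { [D → x .] }  — reduce
  I6: { [D → ; .] }  — reduce
  I7: { [X → g D .] }  — reduce
  I8: { [D → g .] }  — reduce
  I9: { [X → D X .] }  — reduce

I4 contains reduce item [D → g .] and shift items [D → . ;], [D → . g], [D → . x] — shift-reduce conflict.

Answer: Yes — I4: [D → g .] vs [D → . ;]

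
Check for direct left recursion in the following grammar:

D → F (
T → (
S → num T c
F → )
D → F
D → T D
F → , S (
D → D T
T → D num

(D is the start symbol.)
Direct left recursion occurs when N → N α for some non-terminal N (the right-hand side begins with the left-hand side itself).

D → F (: starts with F
T → (: starts with '('
S → num T c: starts with num
F → ): starts with ')'
D → F: starts with F
D → T D: starts with T
F → , S (: starts with ','
D → D T: LEFT RECURSIVE (starts with D)
T → D num: starts with D

The grammar has direct left recursion on: D.

Answer: Yes, D is left-recursive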